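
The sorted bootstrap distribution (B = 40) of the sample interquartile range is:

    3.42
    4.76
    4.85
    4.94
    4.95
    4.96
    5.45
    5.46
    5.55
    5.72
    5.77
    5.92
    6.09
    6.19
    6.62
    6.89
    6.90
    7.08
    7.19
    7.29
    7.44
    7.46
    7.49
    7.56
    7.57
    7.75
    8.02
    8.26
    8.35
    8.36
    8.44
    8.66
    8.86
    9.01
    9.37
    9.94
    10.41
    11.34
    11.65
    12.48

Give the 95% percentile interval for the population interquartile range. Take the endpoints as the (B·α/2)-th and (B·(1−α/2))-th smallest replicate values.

(3.42, 11.65)

α = 0.05; lower rank = 40 × 0.025 = 1; upper rank = 40 × 0.975 = 39.
The 1st smallest replicate is 3.42; the 39th is 11.65.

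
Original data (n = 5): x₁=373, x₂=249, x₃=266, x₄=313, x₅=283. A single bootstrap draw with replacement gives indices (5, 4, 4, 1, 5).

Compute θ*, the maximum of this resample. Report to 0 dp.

Resample values: 283, 313, 313, 373, 283.
Maximum = 373

θ* = 373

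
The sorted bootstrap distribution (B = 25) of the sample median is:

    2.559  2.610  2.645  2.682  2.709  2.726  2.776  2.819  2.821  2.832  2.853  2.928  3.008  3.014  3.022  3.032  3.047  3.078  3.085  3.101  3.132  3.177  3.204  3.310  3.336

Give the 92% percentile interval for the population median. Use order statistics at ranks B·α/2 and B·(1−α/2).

(2.559, 3.310)

α = 0.08; lower rank = 25 × 0.040 = 1; upper rank = 25 × 0.960 = 24.
The 1st smallest replicate is 2.559; the 24th is 3.310.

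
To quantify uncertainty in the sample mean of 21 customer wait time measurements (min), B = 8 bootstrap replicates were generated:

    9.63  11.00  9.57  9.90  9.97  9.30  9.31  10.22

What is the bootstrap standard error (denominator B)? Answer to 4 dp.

SE* = 0.5239

Bootstrap SE is the standard deviation of the 8 replicate means.
Mean of replicates: (9.63 + 11.00 + 9.57 + 9.90 + 9.97 + 9.30 + 9.31 + 10.22) / 8 = 78.90000 / 8 = 9.86250
Sum of squared deviations: (−0.23250)² + (+1.13750)² + (−0.29250)² + (+0.03750)² + (+0.10750)² + (−0.56250)² + (−0.55250)² + (+0.35750)² = 2.19595
Variance = 2.19595 / 8 = 0.27449
SE* = √0.27449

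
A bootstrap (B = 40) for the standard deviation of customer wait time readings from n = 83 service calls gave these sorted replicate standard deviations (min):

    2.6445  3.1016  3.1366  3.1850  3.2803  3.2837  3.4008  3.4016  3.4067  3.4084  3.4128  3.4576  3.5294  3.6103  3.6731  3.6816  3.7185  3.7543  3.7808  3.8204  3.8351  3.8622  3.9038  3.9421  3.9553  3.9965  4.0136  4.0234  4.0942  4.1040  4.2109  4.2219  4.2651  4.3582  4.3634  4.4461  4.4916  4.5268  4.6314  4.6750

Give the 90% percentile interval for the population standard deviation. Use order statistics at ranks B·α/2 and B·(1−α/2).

α = 0.10; lower rank = 40 × 0.050 = 2; upper rank = 40 × 0.950 = 38.
The 2nd smallest replicate is 3.1016; the 38th is 4.5268.

(3.1016, 4.5268)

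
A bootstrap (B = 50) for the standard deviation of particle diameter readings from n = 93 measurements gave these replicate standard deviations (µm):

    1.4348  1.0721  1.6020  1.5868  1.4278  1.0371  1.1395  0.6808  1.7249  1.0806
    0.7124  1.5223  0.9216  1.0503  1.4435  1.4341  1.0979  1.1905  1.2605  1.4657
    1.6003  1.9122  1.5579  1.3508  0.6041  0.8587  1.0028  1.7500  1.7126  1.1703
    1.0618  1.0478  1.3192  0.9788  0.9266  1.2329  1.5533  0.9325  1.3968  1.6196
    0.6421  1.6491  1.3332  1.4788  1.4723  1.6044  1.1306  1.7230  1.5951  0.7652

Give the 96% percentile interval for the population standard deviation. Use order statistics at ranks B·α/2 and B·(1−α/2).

Sorted replicates: 0.6041, 0.6421, 0.6808, 0.7124, 0.7652, 0.8587, 0.9216, 0.9266, 0.9325, 0.9788, 1.0028, 1.0371, 1.0478, 1.0503, 1.0618, 1.0721, 1.0806, 1.0979, 1.1306, 1.1395, 1.1703, 1.1905, 1.2329, 1.2605, 1.3192, 1.3332, 1.3508, 1.3968, 1.4278, 1.4341, 1.4348, 1.4435, 1.4657, 1.4723, 1.4788, 1.5223, 1.5533, 1.5579, 1.5868, 1.5951, 1.6003, 1.6020, 1.6044, 1.6196, 1.6491, 1.7126, 1.7230, 1.7249, 1.7500, 1.9122
α = 0.04; lower rank = 50 × 0.020 = 1; upper rank = 50 × 0.980 = 49.
The 1st smallest replicate is 0.6041; the 49th is 1.7500.

(0.6041, 1.7500)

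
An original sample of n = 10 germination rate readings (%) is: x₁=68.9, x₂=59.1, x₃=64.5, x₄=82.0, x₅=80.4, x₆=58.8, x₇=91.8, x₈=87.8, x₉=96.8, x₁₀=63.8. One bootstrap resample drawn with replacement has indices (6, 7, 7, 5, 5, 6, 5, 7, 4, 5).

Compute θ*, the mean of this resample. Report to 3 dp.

θ* = 79.660

Resample values: 58.8, 91.8, 91.8, 80.4, 80.4, 58.8, 80.4, 91.8, 82.0, 80.4.
Mean = (58.8 + 91.8 + 91.8 + 80.4 + 80.4 + 58.8 + 80.4 + 91.8 + 82.0 + 80.4) / 10 = 796.60 / 10 = 79.660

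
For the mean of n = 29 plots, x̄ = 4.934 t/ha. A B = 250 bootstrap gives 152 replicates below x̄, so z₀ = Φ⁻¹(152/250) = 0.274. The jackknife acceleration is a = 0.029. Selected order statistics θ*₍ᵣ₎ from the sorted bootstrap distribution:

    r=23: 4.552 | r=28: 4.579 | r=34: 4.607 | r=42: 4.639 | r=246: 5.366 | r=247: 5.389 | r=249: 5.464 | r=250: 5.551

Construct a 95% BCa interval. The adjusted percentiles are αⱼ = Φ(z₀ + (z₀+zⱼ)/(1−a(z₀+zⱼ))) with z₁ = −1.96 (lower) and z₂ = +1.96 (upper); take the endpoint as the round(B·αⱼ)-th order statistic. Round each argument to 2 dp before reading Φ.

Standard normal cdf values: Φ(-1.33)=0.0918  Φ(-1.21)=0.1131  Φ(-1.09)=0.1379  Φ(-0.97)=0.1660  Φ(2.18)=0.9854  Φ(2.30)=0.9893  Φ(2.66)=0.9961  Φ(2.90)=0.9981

Lower: z₀ + z₁ = 0.274 + (-1.960) = -1.686; 1 − a(z₀+z₁) = 1 − (0.029)(-1.686) = 1.0489; argument = 0.274 + (-1.686)/1.0489 = -1.3334 → -1.33.
α₁ = Φ(-1.33) = 0.0918; rank = round(250 × 0.0918) = 23; θ*₍23₎ = 4.552.
Upper: z₀ + z₂ = 2.234; 1 − a(z₀+z₂) = 0.9352; argument = 2.6628 → 2.66; α₂ = 0.9961; rank = 249; θ*₍249₎ = 5.464.

(4.552, 5.464)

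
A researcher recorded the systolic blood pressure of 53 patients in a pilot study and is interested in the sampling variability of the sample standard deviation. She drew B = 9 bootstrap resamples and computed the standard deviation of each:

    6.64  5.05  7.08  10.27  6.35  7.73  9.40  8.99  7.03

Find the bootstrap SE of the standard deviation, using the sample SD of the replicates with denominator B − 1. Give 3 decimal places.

SE* = 1.654

Bootstrap SE is the standard deviation of the 9 replicate standard deviations.
Mean of replicates: (6.64 + 5.05 + 7.08 + 10.27 + 6.35 + 7.73 + 9.40 + 8.99 + 7.03) / 9 = 68.5400 / 9 = 7.6156
Sum of squared deviations: (−0.9756)² + (−2.5656)² + (−0.5356)² + (+2.6544)² + (−1.2656)² + (+0.1144)² + (+1.7844)² + (+1.3744)² + (−0.5856)² = 21.8976
Variance = 21.8976 / 8 = 2.7372
SE* = √2.7372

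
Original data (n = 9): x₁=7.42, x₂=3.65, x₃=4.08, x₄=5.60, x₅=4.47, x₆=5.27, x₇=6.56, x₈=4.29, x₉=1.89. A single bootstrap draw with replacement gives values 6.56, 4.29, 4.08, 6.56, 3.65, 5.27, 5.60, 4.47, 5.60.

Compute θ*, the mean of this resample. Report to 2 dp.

Mean = (6.56 + 4.29 + 4.08 + 6.56 + 3.65 + 5.27 + 5.60 + 4.47 + 5.60) / 9 = 46.080 / 9 = 5.12

θ* = 5.12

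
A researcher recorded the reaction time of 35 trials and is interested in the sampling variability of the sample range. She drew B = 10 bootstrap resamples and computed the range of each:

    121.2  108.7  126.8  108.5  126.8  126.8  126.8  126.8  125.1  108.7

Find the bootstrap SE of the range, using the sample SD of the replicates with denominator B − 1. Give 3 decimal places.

SE* = 8.449

Bootstrap SE is the standard deviation of the 10 replicate ranges.
Mean of replicates: (121.2 + 108.7 + 126.8 + 108.5 + 126.8 + 126.8 + 126.8 + 126.8 + 125.1 + 108.7) / 10 = 1206.2000 / 10 = 120.6200
Sum of squared deviations: (+0.5800)² + (−11.9200)² + (+6.1800)² + (−12.1200)² + (+6.1800)² + (+6.1800)² + (+6.1800)² + (+6.1800)² + (+4.4800)² + (−11.9200)² = 642.4360
Variance = 642.4360 / 9 = 71.3818
SE* = √71.3818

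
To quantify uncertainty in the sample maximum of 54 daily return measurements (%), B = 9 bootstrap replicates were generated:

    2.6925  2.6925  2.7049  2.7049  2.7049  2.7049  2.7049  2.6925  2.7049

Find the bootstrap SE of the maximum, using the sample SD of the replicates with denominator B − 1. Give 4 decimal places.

SE* = 0.0062

Bootstrap SE is the standard deviation of the 9 replicate maximums.
Mean of replicates: (2.6925 + 2.6925 + 2.7049 + 2.7049 + 2.7049 + 2.7049 + 2.7049 + 2.6925 + 2.7049) / 9 = 24.306900 / 9 = 2.700767
Sum of squared deviations: (−0.008267)² + (−0.008267)² + (+0.004133)² + (+0.004133)² + (+0.004133)² + (+0.004133)² + (+0.004133)² + (−0.008267)² + (+0.004133)² = 0.000308
Variance = 0.000308 / 8 = 0.000038
SE* = √0.000038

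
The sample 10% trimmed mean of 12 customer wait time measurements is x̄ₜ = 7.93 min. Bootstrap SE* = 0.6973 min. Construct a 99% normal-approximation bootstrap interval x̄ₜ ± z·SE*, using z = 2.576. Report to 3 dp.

(6.134, 9.726)

Margin = 2.576 × 0.6973 = 1.7962
Interval: 7.93 ± 1.7962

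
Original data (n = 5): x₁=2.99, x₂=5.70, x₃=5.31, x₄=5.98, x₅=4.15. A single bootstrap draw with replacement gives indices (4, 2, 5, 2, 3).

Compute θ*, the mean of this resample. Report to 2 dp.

Resample values: 5.98, 5.70, 4.15, 5.70, 5.31.
Mean = (5.98 + 5.70 + 4.15 + 5.70 + 5.31) / 5 = 26.840 / 5 = 5.37

θ* = 5.37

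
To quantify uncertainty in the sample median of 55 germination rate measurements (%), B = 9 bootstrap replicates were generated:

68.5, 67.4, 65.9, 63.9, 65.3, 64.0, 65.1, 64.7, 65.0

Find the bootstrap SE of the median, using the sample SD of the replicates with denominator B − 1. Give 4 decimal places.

SE* = 1.5273

Bootstrap SE is the standard deviation of the 9 replicate medians.
Mean of replicates: (68.5 + 67.4 + 65.9 + 63.9 + 65.3 + 64.0 + 65.1 + 64.7 + 65.0) / 9 = 589.80000 / 9 = 65.53333
Sum of squared deviations: (+2.96667)² + (+1.86667)² + (+0.36667)² + (−1.63333)² + (−0.23333)² + (−1.53333)² + (−0.43333)² + (−0.83333)² + (−0.53333)² = 18.66000
Variance = 18.66000 / 8 = 2.33250
SE* = √2.33250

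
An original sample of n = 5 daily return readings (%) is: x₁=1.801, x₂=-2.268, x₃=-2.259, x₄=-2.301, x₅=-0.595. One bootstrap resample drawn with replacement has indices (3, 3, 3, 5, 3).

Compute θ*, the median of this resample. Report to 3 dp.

Resample values: -2.259, -2.259, -2.259, -0.595, -2.259.
Sorted: -2.259, -2.259, -2.259, -2.259, -0.595
Median = middle value = -2.259

θ* = -2.259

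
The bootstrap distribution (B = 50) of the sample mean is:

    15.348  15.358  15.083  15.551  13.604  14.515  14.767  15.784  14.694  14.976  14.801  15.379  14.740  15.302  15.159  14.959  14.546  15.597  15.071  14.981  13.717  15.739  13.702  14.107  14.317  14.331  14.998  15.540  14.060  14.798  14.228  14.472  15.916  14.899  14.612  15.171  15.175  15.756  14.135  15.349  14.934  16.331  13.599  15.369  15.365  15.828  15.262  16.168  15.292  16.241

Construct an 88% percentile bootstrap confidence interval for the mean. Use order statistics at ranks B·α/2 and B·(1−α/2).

(13.702, 15.916)

Sorted replicates: 13.599, 13.604, 13.702, 13.717, 14.060, 14.107, 14.135, 14.228, 14.317, 14.331, 14.472, 14.515, 14.546, 14.612, 14.694, 14.740, 14.767, 14.798, 14.801, 14.899, 14.934, 14.959, 14.976, 14.981, 14.998, 15.071, 15.083, 15.159, 15.171, 15.175, 15.262, 15.292, 15.302, 15.348, 15.349, 15.358, 15.365, 15.369, 15.379, 15.540, 15.551, 15.597, 15.739, 15.756, 15.784, 15.828, 15.916, 16.168, 16.241, 16.331
α = 0.12; lower rank = 50 × 0.060 = 3; upper rank = 50 × 0.940 = 47.
The 3rd smallest replicate is 13.702; the 47th is 15.916.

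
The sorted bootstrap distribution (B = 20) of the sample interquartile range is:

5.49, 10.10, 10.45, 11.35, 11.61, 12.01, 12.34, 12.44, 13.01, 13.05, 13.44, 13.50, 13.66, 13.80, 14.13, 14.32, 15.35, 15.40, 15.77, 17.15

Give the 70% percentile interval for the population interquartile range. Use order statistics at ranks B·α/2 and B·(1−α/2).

α = 0.30; lower rank = 20 × 0.150 = 3; upper rank = 20 × 0.850 = 17.
The 3rd smallest replicate is 10.45; the 17th is 15.35.

(10.45, 15.35)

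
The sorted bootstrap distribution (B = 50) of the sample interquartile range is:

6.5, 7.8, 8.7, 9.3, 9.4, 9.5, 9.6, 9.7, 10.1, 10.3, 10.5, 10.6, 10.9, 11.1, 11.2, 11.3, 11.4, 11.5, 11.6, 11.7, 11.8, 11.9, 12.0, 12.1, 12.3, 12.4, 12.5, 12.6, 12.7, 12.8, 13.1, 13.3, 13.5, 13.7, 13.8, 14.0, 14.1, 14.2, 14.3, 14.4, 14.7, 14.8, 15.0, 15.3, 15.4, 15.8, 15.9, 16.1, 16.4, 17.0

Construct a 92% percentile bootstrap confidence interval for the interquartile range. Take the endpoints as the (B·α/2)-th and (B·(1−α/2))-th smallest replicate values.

(7.8, 16.1)

α = 0.08; lower rank = 50 × 0.040 = 2; upper rank = 50 × 0.960 = 48.
The 2nd smallest replicate is 7.8; the 48th is 16.1.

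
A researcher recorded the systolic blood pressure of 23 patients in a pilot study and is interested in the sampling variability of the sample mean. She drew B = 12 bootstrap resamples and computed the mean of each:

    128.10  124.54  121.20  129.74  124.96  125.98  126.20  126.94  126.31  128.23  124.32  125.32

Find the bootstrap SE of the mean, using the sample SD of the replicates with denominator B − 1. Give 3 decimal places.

Bootstrap SE is the standard deviation of the 12 replicate means.
Mean of replicates: (128.10 + 124.54 + 121.20 + 129.74 + 124.96 + 125.98 + 126.20 + 126.94 + 126.31 + 128.23 + 124.32 + 125.32) / 12 = 1511.8400 / 12 = 125.9867
Sum of squared deviations: (+2.1133)² + (−1.4467)² + (−4.7867)² + (+3.7533)² + (−1.0267)² + (−0.0067)² + (+0.2133)² + (+0.9533)² + (+0.3233)² + (+2.2433)² + (−1.6667)² + (−0.6667)² = 53.9265
Variance = 53.9265 / 11 = 4.9024
SE* = √4.9024

SE* = 2.214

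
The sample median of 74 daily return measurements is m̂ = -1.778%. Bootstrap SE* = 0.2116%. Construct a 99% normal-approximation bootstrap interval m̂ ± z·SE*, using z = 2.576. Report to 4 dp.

(-2.3231, -1.2329)

Margin = 2.576 × 0.2116 = 0.54508
Interval: -1.778 ± 0.54508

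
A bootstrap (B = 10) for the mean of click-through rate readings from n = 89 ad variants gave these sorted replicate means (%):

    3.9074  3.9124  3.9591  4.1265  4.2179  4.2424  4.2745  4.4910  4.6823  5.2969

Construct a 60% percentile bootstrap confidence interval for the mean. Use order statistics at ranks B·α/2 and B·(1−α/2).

(3.9124, 4.4910)

α = 0.40; lower rank = 10 × 0.200 = 2; upper rank = 10 × 0.800 = 8.
The 2nd smallest replicate is 3.9124; the 8th is 4.4910.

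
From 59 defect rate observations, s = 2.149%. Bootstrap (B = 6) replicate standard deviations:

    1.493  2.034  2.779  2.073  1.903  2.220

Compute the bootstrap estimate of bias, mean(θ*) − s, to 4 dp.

mean(θ*) = (1.493 + 2.034 + 2.779 + 2.073 + 1.903 + 2.220) / 6 = 2.08367
bias = 2.08367 − 2.149

bias = −0.0653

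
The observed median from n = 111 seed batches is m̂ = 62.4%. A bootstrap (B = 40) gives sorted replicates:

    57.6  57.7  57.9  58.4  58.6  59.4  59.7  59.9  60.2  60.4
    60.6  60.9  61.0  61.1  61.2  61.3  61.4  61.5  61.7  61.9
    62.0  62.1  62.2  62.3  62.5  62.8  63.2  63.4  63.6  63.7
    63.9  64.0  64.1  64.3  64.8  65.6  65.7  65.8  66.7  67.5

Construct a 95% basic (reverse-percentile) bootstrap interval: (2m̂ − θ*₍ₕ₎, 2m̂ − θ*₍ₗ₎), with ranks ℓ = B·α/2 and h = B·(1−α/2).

(58.1, 67.2)

Percentile endpoints at ranks 1 and 39: θ*₍1₎ = 57.6, θ*₍39₎ = 66.7.
Basic interval reflects these around m̂:
  lower = 2 × 62.4 − 66.7 = 58.1
  upper = 2 × 62.4 − 57.6 = 67.2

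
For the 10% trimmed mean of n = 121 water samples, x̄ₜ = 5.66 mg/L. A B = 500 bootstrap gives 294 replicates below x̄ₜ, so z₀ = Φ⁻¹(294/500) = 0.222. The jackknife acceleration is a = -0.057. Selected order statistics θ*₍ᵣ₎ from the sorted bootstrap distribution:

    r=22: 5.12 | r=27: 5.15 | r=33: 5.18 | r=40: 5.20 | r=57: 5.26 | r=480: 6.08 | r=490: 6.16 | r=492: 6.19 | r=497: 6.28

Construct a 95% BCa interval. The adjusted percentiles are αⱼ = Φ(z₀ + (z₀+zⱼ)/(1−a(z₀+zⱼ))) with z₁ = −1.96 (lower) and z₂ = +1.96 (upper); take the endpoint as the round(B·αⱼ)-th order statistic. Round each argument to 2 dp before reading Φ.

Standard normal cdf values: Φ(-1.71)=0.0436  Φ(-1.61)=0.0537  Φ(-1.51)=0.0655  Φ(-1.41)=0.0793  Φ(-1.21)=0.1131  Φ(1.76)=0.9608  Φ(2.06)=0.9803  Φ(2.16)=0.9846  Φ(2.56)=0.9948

Lower: z₀ + z₁ = 0.222 + (-1.960) = -1.738; 1 − a(z₀+z₁) = 1 − (-0.057)(-1.738) = 0.9009; argument = 0.222 + (-1.738)/0.9009 = -1.7071 → -1.71.
α₁ = Φ(-1.71) = 0.0436; rank = round(500 × 0.0436) = 22; θ*₍22₎ = 5.12.
Upper: z₀ + z₂ = 2.182; 1 − a(z₀+z₂) = 1.1244; argument = 2.1626 → 2.16; α₂ = 0.9846; rank = 492; θ*₍492₎ = 6.19.

(5.12, 6.19)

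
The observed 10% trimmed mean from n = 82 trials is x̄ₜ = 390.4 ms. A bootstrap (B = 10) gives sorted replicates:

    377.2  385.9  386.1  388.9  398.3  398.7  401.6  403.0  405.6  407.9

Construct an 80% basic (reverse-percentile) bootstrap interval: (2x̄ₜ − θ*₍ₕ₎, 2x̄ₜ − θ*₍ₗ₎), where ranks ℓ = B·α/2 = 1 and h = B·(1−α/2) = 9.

(375.2, 403.6)

Percentile endpoints at ranks 1 and 9: θ*₍1₎ = 377.2, θ*₍9₎ = 405.6.
Basic interval reflects these around x̄ₜ:
  lower = 2 × 390.4 − 405.6 = 375.2
  upper = 2 × 390.4 − 377.2 = 403.6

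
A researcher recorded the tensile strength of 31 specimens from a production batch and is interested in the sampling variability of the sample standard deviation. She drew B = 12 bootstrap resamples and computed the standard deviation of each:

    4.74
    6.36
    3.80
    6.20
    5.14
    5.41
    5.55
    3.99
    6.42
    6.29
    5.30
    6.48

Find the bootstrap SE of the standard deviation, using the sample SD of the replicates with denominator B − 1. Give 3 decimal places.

Bootstrap SE is the standard deviation of the 12 replicate standard deviations.
Mean of replicates: (4.74 + 6.36 + 3.80 + 6.20 + 5.14 + 5.41 + 5.55 + 3.99 + 6.42 + 6.29 + 5.30 + 6.48) / 12 = 65.6800 / 12 = 5.4733
Sum of squared deviations: (−0.7333)² + (+0.8867)² + (−1.6733)² + (+0.7267)² + (−0.3333)² + (−0.0633)² + (+0.0767)² + (−1.4833)² + (+0.9467)² + (+0.8167)² + (−0.1733)² + (+1.0067)² = 9.5799
Variance = 9.5799 / 11 = 0.8709
SE* = √0.8709

SE* = 0.933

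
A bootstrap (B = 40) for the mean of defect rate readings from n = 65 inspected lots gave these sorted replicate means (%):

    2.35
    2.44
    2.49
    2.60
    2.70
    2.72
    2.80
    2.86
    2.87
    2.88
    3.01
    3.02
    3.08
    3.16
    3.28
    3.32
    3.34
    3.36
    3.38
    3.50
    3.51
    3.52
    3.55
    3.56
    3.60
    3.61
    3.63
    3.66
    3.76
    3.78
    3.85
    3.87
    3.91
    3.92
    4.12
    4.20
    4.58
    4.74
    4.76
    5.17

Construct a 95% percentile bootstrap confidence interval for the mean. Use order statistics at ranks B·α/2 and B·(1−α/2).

(2.35, 4.76)

α = 0.05; lower rank = 40 × 0.025 = 1; upper rank = 40 × 0.975 = 39.
The 1st smallest replicate is 2.35; the 39th is 4.76.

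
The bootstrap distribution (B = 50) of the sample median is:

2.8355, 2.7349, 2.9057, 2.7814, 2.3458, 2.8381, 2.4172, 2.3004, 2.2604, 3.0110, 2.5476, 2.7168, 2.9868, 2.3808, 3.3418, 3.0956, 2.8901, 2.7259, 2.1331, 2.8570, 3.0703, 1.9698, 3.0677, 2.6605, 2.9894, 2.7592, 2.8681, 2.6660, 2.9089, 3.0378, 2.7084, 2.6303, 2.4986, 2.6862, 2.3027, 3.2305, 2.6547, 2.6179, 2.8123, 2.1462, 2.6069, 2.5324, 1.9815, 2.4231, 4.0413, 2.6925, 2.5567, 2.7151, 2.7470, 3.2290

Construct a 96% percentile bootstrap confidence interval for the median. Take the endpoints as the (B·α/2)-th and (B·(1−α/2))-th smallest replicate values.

(1.9698, 3.3418)

Sorted replicates: 1.9698, 1.9815, 2.1331, 2.1462, 2.2604, 2.3004, 2.3027, 2.3458, 2.3808, 2.4172, 2.4231, 2.4986, 2.5324, 2.5476, 2.5567, 2.6069, 2.6179, 2.6303, 2.6547, 2.6605, 2.6660, 2.6862, 2.6925, 2.7084, 2.7151, 2.7168, 2.7259, 2.7349, 2.7470, 2.7592, 2.7814, 2.8123, 2.8355, 2.8381, 2.8570, 2.8681, 2.8901, 2.9057, 2.9089, 2.9868, 2.9894, 3.0110, 3.0378, 3.0677, 3.0703, 3.0956, 3.2290, 3.2305, 3.3418, 4.0413
α = 0.04; lower rank = 50 × 0.020 = 1; upper rank = 50 × 0.980 = 49.
The 1st smallest replicate is 1.9698; the 49th is 3.3418.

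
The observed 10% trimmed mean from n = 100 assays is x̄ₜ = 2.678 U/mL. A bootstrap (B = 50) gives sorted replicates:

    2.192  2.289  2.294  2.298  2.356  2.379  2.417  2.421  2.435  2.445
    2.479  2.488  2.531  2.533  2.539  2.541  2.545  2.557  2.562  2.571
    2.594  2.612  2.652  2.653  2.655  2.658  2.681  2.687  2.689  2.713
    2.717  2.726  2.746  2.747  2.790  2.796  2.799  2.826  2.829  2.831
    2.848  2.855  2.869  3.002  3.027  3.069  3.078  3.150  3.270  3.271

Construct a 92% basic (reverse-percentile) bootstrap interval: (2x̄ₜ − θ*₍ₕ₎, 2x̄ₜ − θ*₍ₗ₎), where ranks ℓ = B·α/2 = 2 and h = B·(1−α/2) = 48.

(2.206, 3.067)

Percentile endpoints at ranks 2 and 48: θ*₍2₎ = 2.289, θ*₍48₎ = 3.150.
Basic interval reflects these around x̄ₜ:
  lower = 2 × 2.678 − 3.150 = 2.206
  upper = 2 × 2.678 − 2.289 = 3.067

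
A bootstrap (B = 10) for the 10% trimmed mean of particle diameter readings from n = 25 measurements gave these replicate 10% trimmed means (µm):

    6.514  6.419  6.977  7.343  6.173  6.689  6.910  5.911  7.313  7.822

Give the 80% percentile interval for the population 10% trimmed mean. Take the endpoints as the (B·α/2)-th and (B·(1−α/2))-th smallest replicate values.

(5.911, 7.343)

Sorted replicates: 5.911, 6.173, 6.419, 6.514, 6.689, 6.910, 6.977, 7.313, 7.343, 7.822
α = 0.20; lower rank = 10 × 0.100 = 1; upper rank = 10 × 0.900 = 9.
The 1st smallest replicate is 5.911; the 9th is 7.343.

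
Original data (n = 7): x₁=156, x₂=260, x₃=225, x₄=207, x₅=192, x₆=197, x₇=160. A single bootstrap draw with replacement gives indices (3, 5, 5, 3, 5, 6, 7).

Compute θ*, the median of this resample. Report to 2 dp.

Resample values: 225, 192, 192, 225, 192, 197, 160.
Sorted: 160, 192, 192, 192, 197, 225, 225
Median = middle value = 192.00

θ* = 192.00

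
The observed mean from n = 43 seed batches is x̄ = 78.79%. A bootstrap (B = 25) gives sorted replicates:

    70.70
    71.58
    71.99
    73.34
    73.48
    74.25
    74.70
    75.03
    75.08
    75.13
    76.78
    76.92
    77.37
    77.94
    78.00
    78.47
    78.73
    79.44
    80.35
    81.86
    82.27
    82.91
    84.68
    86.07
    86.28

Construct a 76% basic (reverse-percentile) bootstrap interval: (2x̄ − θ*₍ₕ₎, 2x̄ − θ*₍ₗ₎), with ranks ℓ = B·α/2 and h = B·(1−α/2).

Percentile endpoints at ranks 3 and 22: θ*₍3₎ = 71.99, θ*₍22₎ = 82.91.
Basic interval reflects these around x̄:
  lower = 2 × 78.79 − 82.91 = 74.67
  upper = 2 × 78.79 − 71.99 = 85.59

(74.67, 85.59)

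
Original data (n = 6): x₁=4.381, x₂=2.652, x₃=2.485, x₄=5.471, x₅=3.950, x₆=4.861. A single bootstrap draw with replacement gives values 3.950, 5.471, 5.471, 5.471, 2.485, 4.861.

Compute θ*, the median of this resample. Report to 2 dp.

Sorted: 2.485, 3.950, 4.861, 5.471, 5.471, 5.471
Median = average of the two middle values = 5.17

θ* = 5.17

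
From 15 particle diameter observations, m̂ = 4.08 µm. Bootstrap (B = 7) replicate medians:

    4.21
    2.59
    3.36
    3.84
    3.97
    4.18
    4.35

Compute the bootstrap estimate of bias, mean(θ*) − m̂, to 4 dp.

mean(θ*) = (4.21 + 2.59 + 3.36 + 3.84 + 3.97 + 4.18 + 4.35) / 7 = 3.78571
bias = 3.78571 − 4.08

bias = −0.2943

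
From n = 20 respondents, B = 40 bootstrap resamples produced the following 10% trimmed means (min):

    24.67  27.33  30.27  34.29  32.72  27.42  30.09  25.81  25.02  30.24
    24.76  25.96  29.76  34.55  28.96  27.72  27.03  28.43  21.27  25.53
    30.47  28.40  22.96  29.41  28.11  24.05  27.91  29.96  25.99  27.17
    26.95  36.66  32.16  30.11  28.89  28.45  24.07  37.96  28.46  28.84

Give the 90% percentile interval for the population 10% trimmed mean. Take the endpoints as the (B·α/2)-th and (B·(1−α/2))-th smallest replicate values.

Sorted replicates: 21.27, 22.96, 24.05, 24.07, 24.67, 24.76, 25.02, 25.53, 25.81, 25.96, 25.99, 26.95, 27.03, 27.17, 27.33, 27.42, 27.72, 27.91, 28.11, 28.40, 28.43, 28.45, 28.46, 28.84, 28.89, 28.96, 29.41, 29.76, 29.96, 30.09, 30.11, 30.24, 30.27, 30.47, 32.16, 32.72, 34.29, 34.55, 36.66, 37.96
α = 0.10; lower rank = 40 × 0.050 = 2; upper rank = 40 × 0.950 = 38.
The 2nd smallest replicate is 22.96; the 38th is 34.55.

(22.96, 34.55)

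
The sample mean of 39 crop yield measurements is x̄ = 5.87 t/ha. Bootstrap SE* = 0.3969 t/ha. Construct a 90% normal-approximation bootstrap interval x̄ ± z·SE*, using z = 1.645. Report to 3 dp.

Margin = 1.645 × 0.3969 = 0.6529
Interval: 5.87 ± 0.6529

(5.217, 6.523)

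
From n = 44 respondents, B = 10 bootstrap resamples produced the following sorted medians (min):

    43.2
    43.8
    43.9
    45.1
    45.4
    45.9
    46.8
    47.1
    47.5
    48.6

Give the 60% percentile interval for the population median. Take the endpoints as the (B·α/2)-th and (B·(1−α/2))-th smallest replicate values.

(43.8, 47.1)

α = 0.40; lower rank = 10 × 0.200 = 2; upper rank = 10 × 0.800 = 8.
The 2nd smallest replicate is 43.8; the 8th is 47.1.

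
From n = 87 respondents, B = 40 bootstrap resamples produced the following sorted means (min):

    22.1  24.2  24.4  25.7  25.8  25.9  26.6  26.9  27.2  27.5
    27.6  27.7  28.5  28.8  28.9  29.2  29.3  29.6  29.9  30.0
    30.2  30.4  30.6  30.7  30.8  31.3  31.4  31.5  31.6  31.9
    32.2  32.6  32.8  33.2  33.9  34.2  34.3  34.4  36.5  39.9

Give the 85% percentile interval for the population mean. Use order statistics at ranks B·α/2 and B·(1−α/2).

(24.4, 34.3)

α = 0.15; lower rank = 40 × 0.075 = 3; upper rank = 40 × 0.925 = 37.
The 3rd smallest replicate is 24.4; the 37th is 34.3.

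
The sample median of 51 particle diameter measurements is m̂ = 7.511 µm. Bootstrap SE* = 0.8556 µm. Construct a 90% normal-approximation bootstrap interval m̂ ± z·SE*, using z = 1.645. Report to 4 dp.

Margin = 1.645 × 0.8556 = 1.40746
Interval: 7.511 ± 1.40746

(6.1035, 8.9185)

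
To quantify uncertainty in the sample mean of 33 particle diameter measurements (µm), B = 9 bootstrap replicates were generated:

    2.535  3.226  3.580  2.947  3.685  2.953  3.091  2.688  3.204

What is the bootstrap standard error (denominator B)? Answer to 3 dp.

Bootstrap SE is the standard deviation of the 9 replicate means.
Mean of replicates: (2.535 + 3.226 + 3.580 + 2.947 + 3.685 + 2.953 + 3.091 + 2.688 + 3.204) / 9 = 27.9090 / 9 = 3.1010
Sum of squared deviations: (−0.5660)² + (+0.1250)² + (+0.4790)² + (−0.1540)² + (+0.5840)² + (−0.1480)² + (−0.0100)² + (−0.4130)² + (+0.1030)² = 1.1334
Variance = 1.1334 / 9 = 0.1259
SE* = √0.1259

SE* = 0.355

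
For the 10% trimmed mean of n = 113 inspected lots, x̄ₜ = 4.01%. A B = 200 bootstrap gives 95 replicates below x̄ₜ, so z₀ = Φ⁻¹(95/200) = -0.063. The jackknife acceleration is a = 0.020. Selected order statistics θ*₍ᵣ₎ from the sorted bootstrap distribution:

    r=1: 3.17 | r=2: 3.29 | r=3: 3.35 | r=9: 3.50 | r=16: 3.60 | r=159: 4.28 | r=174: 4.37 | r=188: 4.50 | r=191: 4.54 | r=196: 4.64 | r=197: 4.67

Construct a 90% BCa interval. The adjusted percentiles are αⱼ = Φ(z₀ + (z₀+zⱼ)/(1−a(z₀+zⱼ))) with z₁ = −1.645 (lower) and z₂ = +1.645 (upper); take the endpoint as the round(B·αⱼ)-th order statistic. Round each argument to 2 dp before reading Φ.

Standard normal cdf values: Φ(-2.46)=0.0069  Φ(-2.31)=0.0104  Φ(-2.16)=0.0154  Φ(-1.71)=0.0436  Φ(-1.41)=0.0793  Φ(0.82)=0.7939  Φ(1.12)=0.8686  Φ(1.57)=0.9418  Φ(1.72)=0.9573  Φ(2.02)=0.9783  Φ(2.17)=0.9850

Lower: z₀ + z₁ = -0.063 + (-1.645) = -1.708; 1 − a(z₀+z₁) = 1 − (0.020)(-1.708) = 1.0342; argument = -0.063 + (-1.708)/1.0342 = -1.7146 → -1.71.
α₁ = Φ(-1.71) = 0.0436; rank = round(200 × 0.0436) = 9; θ*₍9₎ = 3.50.
Upper: z₀ + z₂ = 1.582; 1 − a(z₀+z₂) = 0.9684; argument = 1.5707 → 1.57; α₂ = 0.9418; rank = 188; θ*₍188₎ = 4.50.

(3.50, 4.50)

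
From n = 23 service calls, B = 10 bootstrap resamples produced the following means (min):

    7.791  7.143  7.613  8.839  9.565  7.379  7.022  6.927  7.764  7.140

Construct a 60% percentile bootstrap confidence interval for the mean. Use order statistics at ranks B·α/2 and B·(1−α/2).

(7.022, 7.791)

Sorted replicates: 6.927, 7.022, 7.140, 7.143, 7.379, 7.613, 7.764, 7.791, 8.839, 9.565
α = 0.40; lower rank = 10 × 0.200 = 2; upper rank = 10 × 0.800 = 8.
The 2nd smallest replicate is 7.022; the 8th is 7.791.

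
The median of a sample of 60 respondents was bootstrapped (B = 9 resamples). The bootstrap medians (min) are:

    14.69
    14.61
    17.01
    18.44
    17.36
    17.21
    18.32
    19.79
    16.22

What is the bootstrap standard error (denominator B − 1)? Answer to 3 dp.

Bootstrap SE is the standard deviation of the 9 replicate medians.
Mean of replicates: (14.69 + 14.61 + 17.01 + 18.44 + 17.36 + 17.21 + 18.32 + 19.79 + 16.22) / 9 = 153.6500 / 9 = 17.0722
Sum of squared deviations: (−2.3822)² + (−2.4622)² + (−0.0622)² + (+1.3678)² + (+0.2878)² + (+0.1378)² + (+1.2478)² + (+2.7178)² + (−0.8522)² = 23.3836
Variance = 23.3836 / 8 = 2.9229
SE* = √2.9229

SE* = 1.710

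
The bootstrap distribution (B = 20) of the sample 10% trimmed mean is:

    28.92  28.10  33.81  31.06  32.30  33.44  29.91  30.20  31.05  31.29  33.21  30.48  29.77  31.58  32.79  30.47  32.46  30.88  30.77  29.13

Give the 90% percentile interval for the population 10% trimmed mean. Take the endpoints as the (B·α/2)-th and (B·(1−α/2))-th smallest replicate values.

Sorted replicates: 28.10, 28.92, 29.13, 29.77, 29.91, 30.20, 30.47, 30.48, 30.77, 30.88, 31.05, 31.06, 31.29, 31.58, 32.30, 32.46, 32.79, 33.21, 33.44, 33.81
α = 0.10; lower rank = 20 × 0.050 = 1; upper rank = 20 × 0.950 = 19.
The 1st smallest replicate is 28.10; the 19th is 33.44.

(28.10, 33.44)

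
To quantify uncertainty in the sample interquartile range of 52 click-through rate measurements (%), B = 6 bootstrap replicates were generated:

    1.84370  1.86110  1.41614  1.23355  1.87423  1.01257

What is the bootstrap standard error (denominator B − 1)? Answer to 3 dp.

Bootstrap SE is the standard deviation of the 6 replicate interquartile ranges.
Mean of replicates: (1.84370 + 1.86110 + 1.41614 + 1.23355 + 1.87423 + 1.01257) / 6 = 9.241290 / 6 = 1.540215
Sum of squared deviations: (+0.303485)² + (+0.320885)² + (−0.124075)² + (−0.306665)² + (+0.334015)² + (−0.527645)² = 0.694484
Variance = 0.694484 / 5 = 0.138897
SE* = √0.138897

SE* = 0.373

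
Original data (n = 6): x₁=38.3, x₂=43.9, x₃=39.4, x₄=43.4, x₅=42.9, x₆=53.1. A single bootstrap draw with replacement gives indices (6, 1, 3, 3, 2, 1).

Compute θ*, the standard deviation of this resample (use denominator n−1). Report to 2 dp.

Resample values: 53.1, 38.3, 39.4, 39.4, 43.9, 38.3.
Mean = 42.0667; sum of squared deviations = 167.6933
s² = 167.6933 / 5 = 33.5387
s = √33.5387 = 5.79

θ* = 5.79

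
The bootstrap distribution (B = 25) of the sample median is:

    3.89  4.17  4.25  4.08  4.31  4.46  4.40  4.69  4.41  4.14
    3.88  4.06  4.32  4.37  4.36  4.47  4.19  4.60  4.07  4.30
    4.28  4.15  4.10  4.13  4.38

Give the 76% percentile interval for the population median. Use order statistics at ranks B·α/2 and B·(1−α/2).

Sorted replicates: 3.88, 3.89, 4.06, 4.07, 4.08, 4.10, 4.13, 4.14, 4.15, 4.17, 4.19, 4.25, 4.28, 4.30, 4.31, 4.32, 4.36, 4.37, 4.38, 4.40, 4.41, 4.46, 4.47, 4.60, 4.69
α = 0.24; lower rank = 25 × 0.120 = 3; upper rank = 25 × 0.880 = 22.
The 3rd smallest replicate is 4.06; the 22nd is 4.46.

(4.06, 4.46)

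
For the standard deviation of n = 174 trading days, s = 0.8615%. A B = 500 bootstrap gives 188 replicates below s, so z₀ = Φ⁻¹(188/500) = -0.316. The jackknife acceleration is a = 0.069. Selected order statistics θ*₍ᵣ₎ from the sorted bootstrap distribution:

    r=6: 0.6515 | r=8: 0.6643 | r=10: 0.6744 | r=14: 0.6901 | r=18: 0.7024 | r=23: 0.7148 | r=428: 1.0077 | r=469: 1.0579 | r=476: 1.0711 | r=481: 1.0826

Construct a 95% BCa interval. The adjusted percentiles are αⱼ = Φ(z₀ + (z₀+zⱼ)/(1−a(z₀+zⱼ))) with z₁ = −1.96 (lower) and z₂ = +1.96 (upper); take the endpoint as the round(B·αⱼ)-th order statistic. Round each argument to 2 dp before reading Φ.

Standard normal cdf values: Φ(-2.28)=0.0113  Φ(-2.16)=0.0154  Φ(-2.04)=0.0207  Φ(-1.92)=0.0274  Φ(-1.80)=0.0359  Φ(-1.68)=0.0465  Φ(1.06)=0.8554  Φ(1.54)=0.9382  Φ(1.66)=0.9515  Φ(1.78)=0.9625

Lower: z₀ + z₁ = -0.316 + (-1.960) = -2.276; 1 − a(z₀+z₁) = 1 − (0.069)(-2.276) = 1.1570; argument = -0.316 + (-2.276)/1.1570 = -2.2831 → -2.28.
α₁ = Φ(-2.28) = 0.0113; rank = round(500 × 0.0113) = 6; θ*₍6₎ = 0.6515.
Upper: z₀ + z₂ = 1.644; 1 − a(z₀+z₂) = 0.8866; argument = 1.5384 → 1.54; α₂ = 0.9382; rank = 469; θ*₍469₎ = 1.0579.

(0.6515, 1.0579)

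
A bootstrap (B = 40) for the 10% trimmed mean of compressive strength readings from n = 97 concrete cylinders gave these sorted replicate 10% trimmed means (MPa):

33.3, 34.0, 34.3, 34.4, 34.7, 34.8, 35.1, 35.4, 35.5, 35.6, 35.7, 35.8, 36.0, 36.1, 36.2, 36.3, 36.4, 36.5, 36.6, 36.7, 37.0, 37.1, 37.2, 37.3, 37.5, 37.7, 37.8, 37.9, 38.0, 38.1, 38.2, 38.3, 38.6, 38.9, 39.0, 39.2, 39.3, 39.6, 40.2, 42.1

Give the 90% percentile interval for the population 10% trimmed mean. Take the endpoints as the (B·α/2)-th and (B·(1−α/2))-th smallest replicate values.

α = 0.10; lower rank = 40 × 0.050 = 2; upper rank = 40 × 0.950 = 38.
The 2nd smallest replicate is 34.0; the 38th is 39.6.

(34.0, 39.6)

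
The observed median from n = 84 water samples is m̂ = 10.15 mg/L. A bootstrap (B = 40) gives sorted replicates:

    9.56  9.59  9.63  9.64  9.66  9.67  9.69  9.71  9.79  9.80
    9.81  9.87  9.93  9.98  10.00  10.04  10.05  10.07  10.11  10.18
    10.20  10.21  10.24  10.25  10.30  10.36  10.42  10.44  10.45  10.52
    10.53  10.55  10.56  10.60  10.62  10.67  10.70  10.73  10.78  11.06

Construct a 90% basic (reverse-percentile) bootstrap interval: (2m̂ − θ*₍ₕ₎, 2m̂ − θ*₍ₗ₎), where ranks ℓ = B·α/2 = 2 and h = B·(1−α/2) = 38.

(9.57, 10.71)

Percentile endpoints at ranks 2 and 38: θ*₍2₎ = 9.59, θ*₍38₎ = 10.73.
Basic interval reflects these around m̂:
  lower = 2 × 10.15 − 10.73 = 9.57
  upper = 2 × 10.15 − 9.59 = 10.71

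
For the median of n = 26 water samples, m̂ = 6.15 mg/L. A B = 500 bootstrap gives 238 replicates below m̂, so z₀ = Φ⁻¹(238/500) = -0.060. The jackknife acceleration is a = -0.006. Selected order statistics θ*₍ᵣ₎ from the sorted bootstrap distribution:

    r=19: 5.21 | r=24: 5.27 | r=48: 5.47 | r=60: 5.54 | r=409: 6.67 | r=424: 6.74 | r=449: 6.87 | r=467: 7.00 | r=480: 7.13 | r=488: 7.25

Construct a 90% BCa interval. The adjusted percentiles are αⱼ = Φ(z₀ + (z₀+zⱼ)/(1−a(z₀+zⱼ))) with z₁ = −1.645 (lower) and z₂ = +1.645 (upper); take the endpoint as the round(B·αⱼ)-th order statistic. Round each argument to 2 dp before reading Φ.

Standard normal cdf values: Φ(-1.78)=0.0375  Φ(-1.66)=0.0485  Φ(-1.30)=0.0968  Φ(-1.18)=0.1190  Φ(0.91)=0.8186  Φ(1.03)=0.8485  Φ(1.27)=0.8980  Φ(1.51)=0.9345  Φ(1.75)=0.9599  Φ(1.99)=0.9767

Lower: z₀ + z₁ = -0.060 + (-1.645) = -1.705; 1 − a(z₀+z₁) = 1 − (-0.006)(-1.705) = 0.9898; argument = -0.060 + (-1.705)/0.9898 = -1.7826 → -1.78.
α₁ = Φ(-1.78) = 0.0375; rank = round(500 × 0.0375) = 19; θ*₍19₎ = 5.21.
Upper: z₀ + z₂ = 1.585; 1 − a(z₀+z₂) = 1.0095; argument = 1.5101 → 1.51; α₂ = 0.9345; rank = 467; θ*₍467₎ = 7.00.

(5.21, 7.00)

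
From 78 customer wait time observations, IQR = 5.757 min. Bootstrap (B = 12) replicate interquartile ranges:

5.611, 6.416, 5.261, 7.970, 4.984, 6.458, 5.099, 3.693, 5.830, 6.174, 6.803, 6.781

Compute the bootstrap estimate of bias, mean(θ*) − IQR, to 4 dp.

mean(θ*) = (5.611 + 6.416 + 5.261 + 7.970 + 4.984 + 6.458 + 5.099 + 3.693 + 5.830 + 6.174 + 6.803 + 6.781) / 12 = 5.92333
bias = 5.92333 − 5.757

bias = +0.1663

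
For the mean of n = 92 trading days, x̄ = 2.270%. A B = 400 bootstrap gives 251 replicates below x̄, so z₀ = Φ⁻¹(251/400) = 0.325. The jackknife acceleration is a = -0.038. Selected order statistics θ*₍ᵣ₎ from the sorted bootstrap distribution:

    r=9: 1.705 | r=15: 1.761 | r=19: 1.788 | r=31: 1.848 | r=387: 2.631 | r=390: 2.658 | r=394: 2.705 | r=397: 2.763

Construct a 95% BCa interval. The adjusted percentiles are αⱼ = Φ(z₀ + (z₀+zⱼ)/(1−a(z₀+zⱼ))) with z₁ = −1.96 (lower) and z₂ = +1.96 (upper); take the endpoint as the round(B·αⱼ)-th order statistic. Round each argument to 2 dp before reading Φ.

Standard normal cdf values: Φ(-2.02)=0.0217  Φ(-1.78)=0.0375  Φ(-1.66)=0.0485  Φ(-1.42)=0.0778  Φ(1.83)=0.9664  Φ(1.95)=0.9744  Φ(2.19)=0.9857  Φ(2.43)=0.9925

Lower: z₀ + z₁ = 0.325 + (-1.960) = -1.635; 1 − a(z₀+z₁) = 1 − (-0.038)(-1.635) = 0.9379; argument = 0.325 + (-1.635)/0.9379 = -1.4183 → -1.42.
α₁ = Φ(-1.42) = 0.0778; rank = round(400 × 0.0778) = 31; θ*₍31₎ = 1.848.
Upper: z₀ + z₂ = 2.285; 1 − a(z₀+z₂) = 1.0868; argument = 2.4274 → 2.43; α₂ = 0.9925; rank = 397; θ*₍397₎ = 2.763.

(1.848, 2.763)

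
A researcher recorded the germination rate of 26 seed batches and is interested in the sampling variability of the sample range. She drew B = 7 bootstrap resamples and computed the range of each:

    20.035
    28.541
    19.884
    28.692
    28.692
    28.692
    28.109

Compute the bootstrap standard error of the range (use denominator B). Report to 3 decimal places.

SE* = 3.884

Bootstrap SE is the standard deviation of the 7 replicate ranges.
Mean of replicates: (20.035 + 28.541 + 19.884 + 28.692 + 28.692 + 28.692 + 28.109) / 7 = 182.6450 / 7 = 26.0921
Sum of squared deviations: (−6.0571)² + (+2.4489)² + (−6.2081)² + (+2.5999)² + (+2.5999)² + (+2.5999)² + (+2.0169)² = 105.5724
Variance = 105.5724 / 7 = 15.0818
SE* = √15.0818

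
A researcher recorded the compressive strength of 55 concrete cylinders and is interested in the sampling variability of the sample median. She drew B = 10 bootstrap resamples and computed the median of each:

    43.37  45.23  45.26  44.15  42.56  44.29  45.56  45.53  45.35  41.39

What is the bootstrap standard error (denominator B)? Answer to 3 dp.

SE* = 1.355

Bootstrap SE is the standard deviation of the 10 replicate medians.
Mean of replicates: (43.37 + 45.23 + 45.26 + 44.15 + 42.56 + 44.29 + 45.56 + 45.53 + 45.35 + 41.39) / 10 = 442.6900 / 10 = 44.2690
Sum of squared deviations: (−0.8990)² + (+0.9610)² + (+0.9910)² + (−0.1190)² + (−1.7090)² + (+0.0210)² + (+1.2910)² + (+1.2610)² + (+1.0810)² + (−2.8790)² = 18.3631
Variance = 18.3631 / 10 = 1.8363
SE* = √1.8363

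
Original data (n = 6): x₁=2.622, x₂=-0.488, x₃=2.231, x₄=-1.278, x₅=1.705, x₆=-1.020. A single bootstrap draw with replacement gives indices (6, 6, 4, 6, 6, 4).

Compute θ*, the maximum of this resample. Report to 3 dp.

θ* = -1.020

Resample values: -1.020, -1.020, -1.278, -1.020, -1.020, -1.278.
Maximum = -1.020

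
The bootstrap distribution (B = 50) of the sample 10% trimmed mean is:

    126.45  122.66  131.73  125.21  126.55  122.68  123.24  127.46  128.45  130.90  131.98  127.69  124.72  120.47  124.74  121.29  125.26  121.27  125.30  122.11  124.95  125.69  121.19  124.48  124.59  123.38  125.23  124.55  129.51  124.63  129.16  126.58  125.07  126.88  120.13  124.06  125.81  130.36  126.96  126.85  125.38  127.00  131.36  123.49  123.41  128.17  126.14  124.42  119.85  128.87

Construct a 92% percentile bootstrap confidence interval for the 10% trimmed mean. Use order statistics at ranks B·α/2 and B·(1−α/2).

Sorted replicates: 119.85, 120.13, 120.47, 121.19, 121.27, 121.29, 122.11, 122.66, 122.68, 123.24, 123.38, 123.41, 123.49, 124.06, 124.42, 124.48, 124.55, 124.59, 124.63, 124.72, 124.74, 124.95, 125.07, 125.21, 125.23, 125.26, 125.30, 125.38, 125.69, 125.81, 126.14, 126.45, 126.55, 126.58, 126.85, 126.88, 126.96, 127.00, 127.46, 127.69, 128.17, 128.45, 128.87, 129.16, 129.51, 130.36, 130.90, 131.36, 131.73, 131.98
α = 0.08; lower rank = 50 × 0.040 = 2; upper rank = 50 × 0.960 = 48.
The 2nd smallest replicate is 120.13; the 48th is 131.36.

(120.13, 131.36)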